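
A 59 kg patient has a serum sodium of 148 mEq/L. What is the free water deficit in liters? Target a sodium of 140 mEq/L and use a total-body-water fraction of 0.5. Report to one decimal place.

1.7 L

TBW = 0.5 · 59 = 29.5 L
Free water deficit = TBW · (Na/140 − 1)
= 29.5 · (148/140 − 1)
= 29.5 · 0.0571
= 1.68 L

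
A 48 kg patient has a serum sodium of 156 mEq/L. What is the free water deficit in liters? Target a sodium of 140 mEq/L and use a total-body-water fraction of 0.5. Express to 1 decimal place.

2.7 L

TBW = 0.5 · 48 = 24 L
Free water deficit = TBW · (Na/140 − 1)
= 24 · (156/140 − 1)
= 24 · 0.1143
= 2.74 L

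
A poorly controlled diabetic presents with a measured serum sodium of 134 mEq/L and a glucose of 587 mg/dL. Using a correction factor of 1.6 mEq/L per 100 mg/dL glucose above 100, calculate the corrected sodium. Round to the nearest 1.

Corrected Na = measured Na + 1.6 · (glucose − 100)/100
= 134 + 1.6 · (587 − 100)/100
= 134 + 7.8
= 141.8 mEq/L

142 mEq/L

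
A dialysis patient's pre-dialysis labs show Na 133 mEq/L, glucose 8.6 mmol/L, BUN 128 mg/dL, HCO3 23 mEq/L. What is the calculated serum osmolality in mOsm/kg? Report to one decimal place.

Calculated osmolality = 2·Na + glucose + BUN/2.8
= 2·133 + 8.6 + 128/2.8
= 266 + 8.60 + 45.71
= 320.31 mOsm/kg

320.3 mOsm/kg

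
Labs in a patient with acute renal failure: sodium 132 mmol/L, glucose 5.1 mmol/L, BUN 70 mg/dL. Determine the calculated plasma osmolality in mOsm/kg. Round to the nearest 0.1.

294.1 mOsm/kg

Calculated osmolality = 2·Na + glucose + BUN/2.8
= 2·132 + 5.1 + 70/2.8
= 264 + 5.10 + 25
= 294.1 mOsm/kg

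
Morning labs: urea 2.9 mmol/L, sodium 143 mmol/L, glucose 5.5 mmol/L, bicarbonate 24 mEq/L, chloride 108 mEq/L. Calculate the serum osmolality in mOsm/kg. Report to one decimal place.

Calculated osmolality = 2·Na + glucose + urea
= 2·143 + 5.5 + 2.9
= 286 + 5.50 + 2.90
= 294.4 mOsm/kg

294.4 mOsm/kg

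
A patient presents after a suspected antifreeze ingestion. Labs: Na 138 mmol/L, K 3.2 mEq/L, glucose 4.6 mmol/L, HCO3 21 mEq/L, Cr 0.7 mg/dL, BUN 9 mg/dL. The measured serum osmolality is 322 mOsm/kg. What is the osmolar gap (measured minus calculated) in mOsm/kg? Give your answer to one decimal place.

Calculated osmolality = 2·Na + glucose + BUN/2.8
= 2·138 + 4.6 + 9/2.8
= 276 + 4.60 + 3.21
= 283.81 mOsm/kg ≈ 283.8 mOsm/kg
Osmolar gap = measured − calculated = 322 − 283.8 = 38.2 mOsm/kg

38.2 mOsm/kg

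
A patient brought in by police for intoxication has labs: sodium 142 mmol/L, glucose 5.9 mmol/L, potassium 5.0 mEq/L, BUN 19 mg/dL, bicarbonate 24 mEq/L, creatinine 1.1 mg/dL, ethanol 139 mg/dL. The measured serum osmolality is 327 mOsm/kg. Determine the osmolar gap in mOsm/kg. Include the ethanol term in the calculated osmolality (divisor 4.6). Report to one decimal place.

Calculated osmolality = 2·Na + glucose + BUN/2.8 + ethanol/4.6
= 2·142 + 5.9 + 19/2.8 + 139/4.6
= 284 + 5.90 + 6.79 + 30.22
= 326.91 mOsm/kg ≈ 326.9 mOsm/kg
Osmolar gap = measured − calculated = 327 − 326.9 = 0.1 mOsm/kg

0.1 mOsm/kg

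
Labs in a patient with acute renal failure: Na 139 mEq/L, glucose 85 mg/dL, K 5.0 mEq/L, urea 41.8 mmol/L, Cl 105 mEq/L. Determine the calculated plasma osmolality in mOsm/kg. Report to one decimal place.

324.5 mOsm/kg

Calculated osmolality = 2·Na + glucose/18 + urea
= 2·139 + 85/18 + 41.8
= 278 + 4.72 + 41.80
= 324.52 mOsm/kg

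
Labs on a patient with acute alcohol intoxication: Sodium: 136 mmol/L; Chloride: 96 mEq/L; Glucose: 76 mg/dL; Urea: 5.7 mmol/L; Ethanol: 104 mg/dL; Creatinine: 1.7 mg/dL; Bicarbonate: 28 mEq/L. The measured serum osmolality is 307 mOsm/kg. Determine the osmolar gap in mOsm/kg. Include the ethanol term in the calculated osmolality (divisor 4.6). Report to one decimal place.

Calculated osmolality = 2·Na + glucose/18 + urea + ethanol/4.6
= 2·136 + 76/18 + 5.7 + 104/4.6
= 272 + 4.22 + 5.70 + 22.61
= 304.53 mOsm/kg ≈ 304.5 mOsm/kg
Osmolar gap = measured − calculated = 307 − 304.5 = 2.5 mOsm/kg

2.5 mOsm/kg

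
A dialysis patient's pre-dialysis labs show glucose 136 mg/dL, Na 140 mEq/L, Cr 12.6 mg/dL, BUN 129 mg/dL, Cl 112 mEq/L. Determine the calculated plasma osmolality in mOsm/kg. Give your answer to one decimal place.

Calculated osmolality = 2·Na + glucose/18 + BUN/2.8
= 2·140 + 136/18 + 129/2.8
= 280 + 7.56 + 46.07
= 333.63 mOsm/kg

333.6 mOsm/kg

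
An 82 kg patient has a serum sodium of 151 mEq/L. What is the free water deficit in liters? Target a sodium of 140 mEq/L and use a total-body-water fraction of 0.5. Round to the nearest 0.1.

3.2 L

TBW = 0.5 · 82 = 41 L
Free water deficit = TBW · (Na/140 − 1)
= 41 · (151/140 − 1)
= 41 · 0.0786
= 3.22 L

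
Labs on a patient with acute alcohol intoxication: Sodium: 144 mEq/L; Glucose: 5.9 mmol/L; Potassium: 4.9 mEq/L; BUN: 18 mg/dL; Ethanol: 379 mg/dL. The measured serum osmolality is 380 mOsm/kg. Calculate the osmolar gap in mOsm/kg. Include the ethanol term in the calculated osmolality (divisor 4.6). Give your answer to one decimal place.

Calculated osmolality = 2·Na + glucose + BUN/2.8 + ethanol/4.6
= 2·144 + 5.9 + 18/2.8 + 379/4.6
= 288 + 5.90 + 6.43 + 82.39
= 382.72 mOsm/kg ≈ 382.7 mOsm/kg
Osmolar gap = measured − calculated = 380 − 382.7 = -2.7 mOsm/kg

-2.7 mOsm/kg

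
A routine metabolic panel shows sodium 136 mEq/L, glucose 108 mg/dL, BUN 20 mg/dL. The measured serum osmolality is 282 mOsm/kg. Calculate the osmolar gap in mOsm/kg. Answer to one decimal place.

-3.1 mOsm/kg

Calculated osmolality = 2·Na + glucose/18 + BUN/2.8
= 2·136 + 108/18 + 20/2.8
= 272 + 6 + 7.14
= 285.14 mOsm/kg ≈ 285.1 mOsm/kg
Osmolar gap = measured − calculated = 282 − 285.1 = -3.1 mOsm/kg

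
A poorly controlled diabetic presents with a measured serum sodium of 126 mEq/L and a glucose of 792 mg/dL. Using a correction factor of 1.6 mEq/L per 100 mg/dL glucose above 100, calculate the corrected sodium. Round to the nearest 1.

137 mEq/L

Corrected Na = measured Na + 1.6 · (glucose − 100)/100
= 126 + 1.6 · (792 − 100)/100
= 126 + 11.1
= 137.1 mEq/L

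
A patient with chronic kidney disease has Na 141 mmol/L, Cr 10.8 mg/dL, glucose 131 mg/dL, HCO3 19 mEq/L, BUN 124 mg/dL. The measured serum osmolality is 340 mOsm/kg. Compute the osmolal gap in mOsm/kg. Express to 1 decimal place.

Calculated osmolality = 2·Na + glucose/18 + BUN/2.8
= 2·141 + 131/18 + 124/2.8
= 282 + 7.28 + 44.29
= 333.57 mOsm/kg ≈ 333.6 mOsm/kg
Osmolar gap = measured − calculated = 340 − 333.6 = 6.4 mOsm/kg

6.4 mOsm/kg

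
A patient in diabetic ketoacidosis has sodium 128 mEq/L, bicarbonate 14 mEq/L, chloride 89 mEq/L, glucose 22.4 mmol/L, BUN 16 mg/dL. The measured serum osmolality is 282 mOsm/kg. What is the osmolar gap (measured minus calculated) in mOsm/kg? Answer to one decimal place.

Calculated osmolality = 2·Na + glucose + BUN/2.8
= 2·128 + 22.4 + 16/2.8
= 256 + 22.40 + 5.71
= 284.11 mOsm/kg ≈ 284.1 mOsm/kg
Osmolar gap = measured − calculated = 282 − 284.1 = -2.1 mOsm/kg

-2.1 mOsm/kg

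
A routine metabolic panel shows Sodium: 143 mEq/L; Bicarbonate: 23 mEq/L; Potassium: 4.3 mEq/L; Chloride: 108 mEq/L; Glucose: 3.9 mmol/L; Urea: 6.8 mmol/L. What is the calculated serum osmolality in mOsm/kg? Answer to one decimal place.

Calculated osmolality = 2·Na + glucose + urea
= 2·143 + 3.9 + 6.8
= 286 + 3.90 + 6.80
= 296.7 mOsm/kg

296.7 mOsm/kg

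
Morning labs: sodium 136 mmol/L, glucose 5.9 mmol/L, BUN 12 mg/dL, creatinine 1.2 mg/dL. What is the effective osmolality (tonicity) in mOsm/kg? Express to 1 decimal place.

277.9 mOsm/kg

Effective osmolality excludes urea (freely permeant across cell membranes):
2·Na + glucose
= 2·136 + 5.9
= 272 + 5.9
= 277.9 mOsm/kg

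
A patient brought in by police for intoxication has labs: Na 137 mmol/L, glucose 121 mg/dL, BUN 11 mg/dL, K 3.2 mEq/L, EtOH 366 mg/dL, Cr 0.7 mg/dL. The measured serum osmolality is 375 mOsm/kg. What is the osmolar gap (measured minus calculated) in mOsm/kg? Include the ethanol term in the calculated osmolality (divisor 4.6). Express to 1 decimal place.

10.8 mOsm/kg

Calculated osmolality = 2·Na + glucose/18 + BUN/2.8 + ethanol/4.6
= 2·137 + 121/18 + 11/2.8 + 366/4.6
= 274 + 6.72 + 3.93 + 79.57
= 364.22 mOsm/kg ≈ 364.2 mOsm/kg
Osmolar gap = measured − calculated = 375 − 364.2 = 10.8 mOsm/kg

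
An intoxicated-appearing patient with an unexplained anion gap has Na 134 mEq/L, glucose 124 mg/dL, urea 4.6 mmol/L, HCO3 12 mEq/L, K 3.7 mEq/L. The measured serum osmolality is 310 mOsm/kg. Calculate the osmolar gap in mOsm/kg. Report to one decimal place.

Calculated osmolality = 2·Na + glucose/18 + urea
= 2·134 + 124/18 + 4.6
= 268 + 6.89 + 4.60
= 279.49 mOsm/kg ≈ 279.5 mOsm/kg
Osmolar gap = measured − calculated = 310 − 279.5 = 30.5 mOsm/kg

30.5 mOsm/kg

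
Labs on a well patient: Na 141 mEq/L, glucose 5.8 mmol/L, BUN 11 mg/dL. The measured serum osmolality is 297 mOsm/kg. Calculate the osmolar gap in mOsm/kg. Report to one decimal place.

5.3 mOsm/kg

Calculated osmolality = 2·Na + glucose + BUN/2.8
= 2·141 + 5.8 + 11/2.8
= 282 + 5.80 + 3.93
= 291.73 mOsm/kg ≈ 291.7 mOsm/kg
Osmolar gap = measured − calculated = 297 − 291.7 = 5.3 mOsm/kg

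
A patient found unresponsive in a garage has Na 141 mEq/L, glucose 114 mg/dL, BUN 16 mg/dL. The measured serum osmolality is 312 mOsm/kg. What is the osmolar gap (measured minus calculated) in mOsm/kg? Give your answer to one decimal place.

Calculated osmolality = 2·Na + glucose/18 + BUN/2.8
= 2·141 + 114/18 + 16/2.8
= 282 + 6.33 + 5.71
= 294.04 mOsm/kg ≈ 294.0 mOsm/kg
Osmolar gap = measured − calculated = 312 − 294.0 = 18.0 mOsm/kg

18.0 mOsm/kg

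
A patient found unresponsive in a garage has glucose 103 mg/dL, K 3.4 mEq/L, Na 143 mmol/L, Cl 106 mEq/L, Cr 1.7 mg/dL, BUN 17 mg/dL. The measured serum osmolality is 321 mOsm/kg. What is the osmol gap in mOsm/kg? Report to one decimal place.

Calculated osmolality = 2·Na + glucose/18 + BUN/2.8
= 2·143 + 103/18 + 17/2.8
= 286 + 5.72 + 6.07
= 297.79 mOsm/kg ≈ 297.8 mOsm/kg
Osmolar gap = measured − calculated = 321 − 297.8 = 23.2 mOsm/kg

23.2 mOsm/kg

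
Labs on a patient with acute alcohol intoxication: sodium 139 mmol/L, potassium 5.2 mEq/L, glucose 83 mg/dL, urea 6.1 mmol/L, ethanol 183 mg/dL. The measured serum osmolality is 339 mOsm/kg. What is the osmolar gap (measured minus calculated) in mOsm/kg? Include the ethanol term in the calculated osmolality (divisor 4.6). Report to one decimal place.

Calculated osmolality = 2·Na + glucose/18 + urea + ethanol/4.6
= 2·139 + 83/18 + 6.1 + 183/4.6
= 278 + 4.61 + 6.10 + 39.78
= 328.49 mOsm/kg ≈ 328.5 mOsm/kg
Osmolar gap = measured − calculated = 339 − 328.5 = 10.5 mOsm/kg

10.5 mOsm/kg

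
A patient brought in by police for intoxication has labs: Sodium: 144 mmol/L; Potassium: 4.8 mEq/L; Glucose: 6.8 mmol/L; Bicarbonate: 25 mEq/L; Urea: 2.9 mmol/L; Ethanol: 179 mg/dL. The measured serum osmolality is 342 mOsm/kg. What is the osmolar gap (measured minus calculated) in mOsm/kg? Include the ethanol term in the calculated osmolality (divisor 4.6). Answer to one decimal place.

Calculated osmolality = 2·Na + glucose + urea + ethanol/4.6
= 2·144 + 6.8 + 2.9 + 179/4.6
= 288 + 6.80 + 2.90 + 38.91
= 336.61 mOsm/kg ≈ 336.6 mOsm/kg
Osmolar gap = measured − calculated = 342 − 336.6 = 5.4 mOsm/kg

5.4 mOsm/kg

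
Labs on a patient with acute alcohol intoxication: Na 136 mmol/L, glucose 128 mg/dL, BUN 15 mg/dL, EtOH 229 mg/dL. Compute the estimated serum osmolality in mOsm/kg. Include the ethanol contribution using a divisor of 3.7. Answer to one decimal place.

346.4 mOsm/kg

Calculated osmolality = 2·Na + glucose/18 + BUN/2.8 + ethanol/3.7
= 2·136 + 128/18 + 15/2.8 + 229/3.7
= 272 + 7.11 + 5.36 + 61.89
= 346.36 mOsm/kg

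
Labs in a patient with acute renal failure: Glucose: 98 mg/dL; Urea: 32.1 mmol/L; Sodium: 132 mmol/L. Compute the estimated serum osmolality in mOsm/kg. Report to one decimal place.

Calculated osmolality = 2·Na + glucose/18 + urea
= 2·132 + 98/18 + 32.1
= 264 + 5.44 + 32.10
= 301.54 mOsm/kg

301.5 mOsm/kg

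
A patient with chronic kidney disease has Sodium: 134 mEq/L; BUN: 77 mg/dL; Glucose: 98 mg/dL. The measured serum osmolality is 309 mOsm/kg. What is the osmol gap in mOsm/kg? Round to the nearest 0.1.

Calculated osmolality = 2·Na + glucose/18 + BUN/2.8
= 2·134 + 98/18 + 77/2.8
= 268 + 5.44 + 27.50
= 300.94 mOsm/kg ≈ 300.9 mOsm/kg
Osmolar gap = measured − calculated = 309 − 300.9 = 8.1 mOsm/kg

8.1 mOsm/kg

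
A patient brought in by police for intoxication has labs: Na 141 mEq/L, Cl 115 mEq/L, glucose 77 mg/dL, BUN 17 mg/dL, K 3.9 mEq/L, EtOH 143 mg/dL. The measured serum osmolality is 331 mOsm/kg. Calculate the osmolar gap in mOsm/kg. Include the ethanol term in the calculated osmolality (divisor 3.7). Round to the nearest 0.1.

Calculated osmolality = 2·Na + glucose/18 + BUN/2.8 + ethanol/3.7
= 2·141 + 77/18 + 17/2.8 + 143/3.7
= 282 + 4.28 + 6.07 + 38.65
= 331 mOsm/kg ≈ 331.0 mOsm/kg
Osmolar gap = measured − calculated = 331 − 331.0 = 0.0 mOsm/kg

0.0 mOsm/kg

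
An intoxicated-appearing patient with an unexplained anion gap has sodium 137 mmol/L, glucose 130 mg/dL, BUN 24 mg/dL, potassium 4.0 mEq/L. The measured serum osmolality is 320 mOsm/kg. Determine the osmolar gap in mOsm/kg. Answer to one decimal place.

30.2 mOsm/kg

Calculated osmolality = 2·Na + glucose/18 + BUN/2.8
= 2·137 + 130/18 + 24/2.8
= 274 + 7.22 + 8.57
= 289.79 mOsm/kg ≈ 289.8 mOsm/kg
Osmolar gap = measured − calculated = 320 − 289.8 = 30.2 mOsm/kg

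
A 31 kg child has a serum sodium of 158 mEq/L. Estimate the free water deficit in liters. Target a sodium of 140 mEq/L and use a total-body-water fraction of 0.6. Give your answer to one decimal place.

TBW = 0.6 · 31 = 18.6 L
Free water deficit = TBW · (Na/140 − 1)
= 18.6 · (158/140 − 1)
= 18.6 · 0.1286
= 2.39 L

2.4 L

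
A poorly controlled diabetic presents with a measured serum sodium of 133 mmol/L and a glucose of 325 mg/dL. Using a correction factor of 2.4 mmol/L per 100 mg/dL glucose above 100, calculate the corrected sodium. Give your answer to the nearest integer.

Corrected Na = measured Na + 2.4 · (glucose − 100)/100
= 133 + 2.4 · (325 − 100)/100
= 133 + 5.4
= 138.4 mmol/L

138 mmol/L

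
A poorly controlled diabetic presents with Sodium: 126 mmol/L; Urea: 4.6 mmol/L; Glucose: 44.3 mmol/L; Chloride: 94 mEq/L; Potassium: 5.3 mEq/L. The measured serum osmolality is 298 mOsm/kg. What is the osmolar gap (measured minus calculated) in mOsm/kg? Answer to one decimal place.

-2.9 mOsm/kg

Calculated osmolality = 2·Na + glucose + urea
= 2·126 + 44.3 + 4.6
= 252 + 44.30 + 4.60
= 300.9 mOsm/kg ≈ 300.9 mOsm/kg
Osmolar gap = measured − calculated = 298 − 300.9 = -2.9 mOsm/kg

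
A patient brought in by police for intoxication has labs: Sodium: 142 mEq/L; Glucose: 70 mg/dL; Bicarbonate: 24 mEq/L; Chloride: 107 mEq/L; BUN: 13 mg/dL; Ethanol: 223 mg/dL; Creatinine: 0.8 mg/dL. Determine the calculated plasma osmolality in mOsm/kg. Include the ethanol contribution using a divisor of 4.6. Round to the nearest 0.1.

Calculated osmolality = 2·Na + glucose/18 + BUN/2.8 + ethanol/4.6
= 2·142 + 70/18 + 13/2.8 + 223/4.6
= 284 + 3.89 + 4.64 + 48.48
= 341.01 mOsm/kg

341.0 mOsm/kg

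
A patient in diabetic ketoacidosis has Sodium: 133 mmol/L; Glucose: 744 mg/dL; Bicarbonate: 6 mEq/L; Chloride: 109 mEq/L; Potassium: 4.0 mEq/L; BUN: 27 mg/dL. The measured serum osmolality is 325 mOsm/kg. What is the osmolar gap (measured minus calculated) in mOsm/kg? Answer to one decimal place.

8.0 mOsm/kg

Calculated osmolality = 2·Na + glucose/18 + BUN/2.8
= 2·133 + 744/18 + 27/2.8
= 266 + 41.33 + 9.64
= 316.97 mOsm/kg ≈ 317.0 mOsm/kg
Osmolar gap = measured − calculated = 325 − 317.0 = 8.0 mOsm/kg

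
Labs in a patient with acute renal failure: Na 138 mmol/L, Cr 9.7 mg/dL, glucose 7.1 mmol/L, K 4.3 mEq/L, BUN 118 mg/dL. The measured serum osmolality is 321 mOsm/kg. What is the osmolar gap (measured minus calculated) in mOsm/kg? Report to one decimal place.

Calculated osmolality = 2·Na + glucose + BUN/2.8
= 2·138 + 7.1 + 118/2.8
= 276 + 7.10 + 42.14
= 325.24 mOsm/kg ≈ 325.2 mOsm/kg
Osmolar gap = measured − calculated = 321 − 325.2 = -4.2 mOsm/kg

-4.2 mOsm/kg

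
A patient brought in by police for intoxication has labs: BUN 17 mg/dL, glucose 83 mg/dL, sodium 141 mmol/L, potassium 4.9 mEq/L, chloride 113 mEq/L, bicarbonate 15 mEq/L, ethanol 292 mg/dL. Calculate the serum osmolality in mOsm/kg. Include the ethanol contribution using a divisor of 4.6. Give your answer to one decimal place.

Calculated osmolality = 2·Na + glucose/18 + BUN/2.8 + ethanol/4.6
= 2·141 + 83/18 + 17/2.8 + 292/4.6
= 282 + 4.61 + 6.07 + 63.48
= 356.16 mOsm/kg

356.2 mOsm/kg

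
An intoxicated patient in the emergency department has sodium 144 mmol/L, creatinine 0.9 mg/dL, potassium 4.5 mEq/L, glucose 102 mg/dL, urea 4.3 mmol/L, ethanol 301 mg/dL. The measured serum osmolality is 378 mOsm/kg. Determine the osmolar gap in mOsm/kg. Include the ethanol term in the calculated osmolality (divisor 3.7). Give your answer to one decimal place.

Calculated osmolality = 2·Na + glucose/18 + urea + ethanol/3.7
= 2·144 + 102/18 + 4.3 + 301/3.7
= 288 + 5.67 + 4.30 + 81.35
= 379.32 mOsm/kg ≈ 379.3 mOsm/kg
Osmolar gap = measured − calculated = 378 − 379.3 = -1.3 mOsm/kg

-1.3 mOsm/kg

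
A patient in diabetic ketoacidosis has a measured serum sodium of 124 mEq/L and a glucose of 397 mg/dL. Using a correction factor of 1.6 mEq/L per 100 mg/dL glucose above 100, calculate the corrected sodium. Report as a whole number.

129 mEq/L

Corrected Na = measured Na + 1.6 · (glucose − 100)/100
= 124 + 1.6 · (397 − 100)/100
= 124 + 4.8
= 128.8 mEq/L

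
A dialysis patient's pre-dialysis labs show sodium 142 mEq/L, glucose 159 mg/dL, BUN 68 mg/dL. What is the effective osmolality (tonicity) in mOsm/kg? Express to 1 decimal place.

292.8 mOsm/kg

Effective osmolality excludes urea (freely permeant across cell membranes):
2·Na + glucose/18
= 2·142 + 159/18
= 284 + 8.83
= 292.83 mOsm/kg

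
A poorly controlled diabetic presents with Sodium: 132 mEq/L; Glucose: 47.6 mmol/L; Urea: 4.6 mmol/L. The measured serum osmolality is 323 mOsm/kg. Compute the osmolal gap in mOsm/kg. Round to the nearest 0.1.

Calculated osmolality = 2·Na + glucose + urea
= 2·132 + 47.6 + 4.6
= 264 + 47.60 + 4.60
= 316.2 mOsm/kg ≈ 316.2 mOsm/kg
Osmolar gap = measured − calculated = 323 − 316.2 = 6.8 mOsm/kg

6.8 mOsm/kg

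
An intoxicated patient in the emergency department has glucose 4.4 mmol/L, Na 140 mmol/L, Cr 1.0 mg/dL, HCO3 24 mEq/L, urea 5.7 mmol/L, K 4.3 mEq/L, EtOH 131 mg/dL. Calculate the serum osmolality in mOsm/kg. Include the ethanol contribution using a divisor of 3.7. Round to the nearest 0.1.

325.5 mOsm/kg

Calculated osmolality = 2·Na + glucose + urea + ethanol/3.7
= 2·140 + 4.4 + 5.7 + 131/3.7
= 280 + 4.40 + 5.70 + 35.41
= 325.51 mOsm/kg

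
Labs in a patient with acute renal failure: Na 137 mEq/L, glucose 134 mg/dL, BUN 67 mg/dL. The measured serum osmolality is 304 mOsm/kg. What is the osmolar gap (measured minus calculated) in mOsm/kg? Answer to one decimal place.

Calculated osmolality = 2·Na + glucose/18 + BUN/2.8
= 2·137 + 134/18 + 67/2.8
= 274 + 7.44 + 23.93
= 305.37 mOsm/kg ≈ 305.4 mOsm/kg
Osmolar gap = measured − calculated = 304 − 305.4 = -1.4 mOsm/kg

-1.4 mOsm/kg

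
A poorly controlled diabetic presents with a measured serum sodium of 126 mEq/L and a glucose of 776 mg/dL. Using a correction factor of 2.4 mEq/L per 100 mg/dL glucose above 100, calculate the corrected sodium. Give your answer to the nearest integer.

Corrected Na = measured Na + 2.4 · (glucose − 100)/100
= 126 + 2.4 · (776 − 100)/100
= 126 + 16.2
= 142.2 mEq/L

142 mEq/L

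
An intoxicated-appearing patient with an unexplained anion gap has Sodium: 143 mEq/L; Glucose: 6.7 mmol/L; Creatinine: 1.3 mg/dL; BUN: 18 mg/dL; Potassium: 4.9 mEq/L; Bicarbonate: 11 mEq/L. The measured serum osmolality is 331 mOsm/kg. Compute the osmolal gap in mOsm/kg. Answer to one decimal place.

Calculated osmolality = 2·Na + glucose + BUN/2.8
= 2·143 + 6.7 + 18/2.8
= 286 + 6.70 + 6.43
= 299.13 mOsm/kg ≈ 299.1 mOsm/kg
Osmolar gap = measured − calculated = 331 − 299.1 = 31.9 mOsm/kg

31.9 mOsm/kg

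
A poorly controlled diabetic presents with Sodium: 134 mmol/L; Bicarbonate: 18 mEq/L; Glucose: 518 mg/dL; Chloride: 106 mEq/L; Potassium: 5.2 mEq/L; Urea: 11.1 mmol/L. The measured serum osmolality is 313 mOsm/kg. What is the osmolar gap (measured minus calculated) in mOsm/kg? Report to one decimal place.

Calculated osmolality = 2·Na + glucose/18 + urea
= 2·134 + 518/18 + 11.1
= 268 + 28.78 + 11.10
= 307.88 mOsm/kg ≈ 307.9 mOsm/kg
Osmolar gap = measured − calculated = 313 − 307.9 = 5.1 mOsm/kg

5.1 mOsm/kg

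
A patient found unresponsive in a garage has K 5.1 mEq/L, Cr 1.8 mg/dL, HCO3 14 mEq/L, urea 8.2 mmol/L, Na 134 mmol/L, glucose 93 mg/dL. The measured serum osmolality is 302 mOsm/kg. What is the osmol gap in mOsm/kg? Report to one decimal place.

20.6 mOsm/kg

Calculated osmolality = 2·Na + glucose/18 + urea
= 2·134 + 93/18 + 8.2
= 268 + 5.17 + 8.20
= 281.37 mOsm/kg ≈ 281.4 mOsm/kg
Osmolar gap = measured − calculated = 302 − 281.4 = 20.6 mOsm/kg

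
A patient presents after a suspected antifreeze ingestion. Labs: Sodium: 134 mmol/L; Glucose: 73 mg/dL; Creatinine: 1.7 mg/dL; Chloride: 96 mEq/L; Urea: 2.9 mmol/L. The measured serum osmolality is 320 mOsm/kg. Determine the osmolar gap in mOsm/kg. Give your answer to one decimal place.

Calculated osmolality = 2·Na + glucose/18 + urea
= 2·134 + 73/18 + 2.9
= 268 + 4.06 + 2.90
= 274.96 mOsm/kg ≈ 275.0 mOsm/kg
Osmolar gap = measured − calculated = 320 − 275.0 = 45.0 mOsm/kg

45.0 mOsm/kg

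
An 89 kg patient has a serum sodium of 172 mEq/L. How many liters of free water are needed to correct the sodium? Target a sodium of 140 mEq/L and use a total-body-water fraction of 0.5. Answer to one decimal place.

10.2 L

TBW = 0.5 · 89 = 44.5 L
Free water deficit = TBW · (Na/140 − 1)
= 44.5 · (172/140 − 1)
= 44.5 · 0.2286
= 10.17 L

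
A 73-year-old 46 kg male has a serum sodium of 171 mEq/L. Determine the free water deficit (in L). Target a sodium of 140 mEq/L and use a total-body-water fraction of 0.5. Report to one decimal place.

TBW = 0.5 · 46 = 23 L
Free water deficit = TBW · (Na/140 − 1)
= 23 · (171/140 − 1)
= 23 · 0.2214
= 5.09 L

5.1 L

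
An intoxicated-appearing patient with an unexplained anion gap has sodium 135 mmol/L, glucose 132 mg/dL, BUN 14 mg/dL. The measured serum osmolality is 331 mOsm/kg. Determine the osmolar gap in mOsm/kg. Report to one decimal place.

Calculated osmolality = 2·Na + glucose/18 + BUN/2.8
= 2·135 + 132/18 + 14/2.8
= 270 + 7.33 + 5
= 282.33 mOsm/kg ≈ 282.3 mOsm/kg
Osmolar gap = measured − calculated = 331 − 282.3 = 48.7 mOsm/kg

48.7 mOsm/kg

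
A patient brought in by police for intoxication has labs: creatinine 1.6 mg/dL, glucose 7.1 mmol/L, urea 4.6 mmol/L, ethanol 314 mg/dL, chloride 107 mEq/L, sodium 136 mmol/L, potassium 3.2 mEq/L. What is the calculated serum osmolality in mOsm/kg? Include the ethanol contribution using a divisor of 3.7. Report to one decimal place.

368.6 mOsm/kg

Calculated osmolality = 2·Na + glucose + urea + ethanol/3.7
= 2·136 + 7.1 + 4.6 + 314/3.7
= 272 + 7.10 + 4.60 + 84.86
= 368.56 mOsm/kg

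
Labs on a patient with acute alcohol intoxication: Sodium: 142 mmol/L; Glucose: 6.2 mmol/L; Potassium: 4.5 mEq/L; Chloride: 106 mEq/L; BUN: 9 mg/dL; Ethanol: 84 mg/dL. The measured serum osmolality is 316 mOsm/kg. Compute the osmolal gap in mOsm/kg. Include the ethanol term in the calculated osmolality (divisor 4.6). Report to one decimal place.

4.3 mOsm/kg

Calculated osmolality = 2·Na + glucose + BUN/2.8 + ethanol/4.6
= 2·142 + 6.2 + 9/2.8 + 84/4.6
= 284 + 6.20 + 3.21 + 18.26
= 311.67 mOsm/kg ≈ 311.7 mOsm/kg
Osmolar gap = measured − calculated = 316 − 311.7 = 4.3 mOsm/kg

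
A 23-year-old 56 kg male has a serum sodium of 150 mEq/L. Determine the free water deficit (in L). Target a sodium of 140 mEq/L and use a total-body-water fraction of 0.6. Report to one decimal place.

TBW = 0.6 · 56 = 33.6 L
Free water deficit = TBW · (Na/140 − 1)
= 33.6 · (150/140 − 1)
= 33.6 · 0.0714
= 2.4 L

2.4 L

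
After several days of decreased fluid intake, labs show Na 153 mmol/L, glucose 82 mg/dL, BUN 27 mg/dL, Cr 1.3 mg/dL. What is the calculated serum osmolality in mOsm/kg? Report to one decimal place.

Calculated osmolality = 2·Na + glucose/18 + BUN/2.8
= 2·153 + 82/18 + 27/2.8
= 306 + 4.56 + 9.64
= 320.2 mOsm/kg

320.2 mOsm/kg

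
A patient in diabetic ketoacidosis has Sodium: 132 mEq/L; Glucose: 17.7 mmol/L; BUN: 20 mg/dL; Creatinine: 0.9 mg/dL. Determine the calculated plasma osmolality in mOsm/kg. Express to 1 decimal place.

Calculated osmolality = 2·Na + glucose + BUN/2.8
= 2·132 + 17.7 + 20/2.8
= 264 + 17.70 + 7.14
= 288.84 mOsm/kg

288.8 mOsm/kg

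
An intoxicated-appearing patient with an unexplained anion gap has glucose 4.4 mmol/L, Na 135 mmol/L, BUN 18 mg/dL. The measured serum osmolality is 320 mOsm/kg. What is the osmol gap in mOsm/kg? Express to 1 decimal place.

39.2 mOsm/kg

Calculated osmolality = 2·Na + glucose + BUN/2.8
= 2·135 + 4.4 + 18/2.8
= 270 + 4.40 + 6.43
= 280.83 mOsm/kg ≈ 280.8 mOsm/kg
Osmolar gap = measured − calculated = 320 − 280.8 = 39.2 mOsm/kg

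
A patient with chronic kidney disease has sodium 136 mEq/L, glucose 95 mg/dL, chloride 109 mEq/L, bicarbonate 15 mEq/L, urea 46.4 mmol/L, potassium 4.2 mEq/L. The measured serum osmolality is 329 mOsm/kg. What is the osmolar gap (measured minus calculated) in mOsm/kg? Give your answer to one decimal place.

5.3 mOsm/kg

Calculated osmolality = 2·Na + glucose/18 + urea
= 2·136 + 95/18 + 46.4
= 272 + 5.28 + 46.40
= 323.68 mOsm/kg ≈ 323.7 mOsm/kg
Osmolar gap = measured − calculated = 329 − 323.7 = 5.3 mOsm/kg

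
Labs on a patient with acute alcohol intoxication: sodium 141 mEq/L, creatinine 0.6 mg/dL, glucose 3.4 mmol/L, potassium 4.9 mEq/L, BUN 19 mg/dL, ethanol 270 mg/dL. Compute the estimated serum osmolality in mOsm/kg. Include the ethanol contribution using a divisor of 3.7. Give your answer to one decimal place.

Calculated osmolality = 2·Na + glucose + BUN/2.8 + ethanol/3.7
= 2·141 + 3.4 + 19/2.8 + 270/3.7
= 282 + 3.40 + 6.79 + 72.97
= 365.16 mOsm/kg

365.2 mOsm/kg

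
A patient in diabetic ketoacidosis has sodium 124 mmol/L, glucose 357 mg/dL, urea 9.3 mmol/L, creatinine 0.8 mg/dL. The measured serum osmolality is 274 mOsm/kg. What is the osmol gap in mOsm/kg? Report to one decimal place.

Calculated osmolality = 2·Na + glucose/18 + urea
= 2·124 + 357/18 + 9.3
= 248 + 19.83 + 9.30
= 277.13 mOsm/kg ≈ 277.1 mOsm/kg
Osmolar gap = measured − calculated = 274 − 277.1 = -3.1 mOsm/kg

-3.1 mOsm/kg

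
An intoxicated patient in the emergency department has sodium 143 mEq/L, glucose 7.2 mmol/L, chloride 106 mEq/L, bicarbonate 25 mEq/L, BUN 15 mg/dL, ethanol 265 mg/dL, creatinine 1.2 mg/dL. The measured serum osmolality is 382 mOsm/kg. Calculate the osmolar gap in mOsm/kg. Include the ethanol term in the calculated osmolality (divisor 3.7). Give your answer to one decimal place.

Calculated osmolality = 2·Na + glucose + BUN/2.8 + ethanol/3.7
= 2·143 + 7.2 + 15/2.8 + 265/3.7
= 286 + 7.20 + 5.36 + 71.62
= 370.18 mOsm/kg ≈ 370.2 mOsm/kg
Osmolar gap = measured − calculated = 382 − 370.2 = 11.8 mOsm/kg

11.8 mOsm/kg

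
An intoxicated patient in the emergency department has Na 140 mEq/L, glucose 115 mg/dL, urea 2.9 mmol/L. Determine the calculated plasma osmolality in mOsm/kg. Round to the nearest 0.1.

Calculated osmolality = 2·Na + glucose/18 + urea
= 2·140 + 115/18 + 2.9
= 280 + 6.39 + 2.90
= 289.29 mOsm/kg

289.3 mOsm/kg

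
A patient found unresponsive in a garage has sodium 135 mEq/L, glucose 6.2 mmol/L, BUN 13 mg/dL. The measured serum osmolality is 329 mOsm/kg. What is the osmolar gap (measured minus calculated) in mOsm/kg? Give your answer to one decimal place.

48.2 mOsm/kg

Calculated osmolality = 2·Na + glucose + BUN/2.8
= 2·135 + 6.2 + 13/2.8
= 270 + 6.20 + 4.64
= 280.84 mOsm/kg ≈ 280.8 mOsm/kg
Osmolar gap = measured − calculated = 329 − 280.8 = 48.2 mOsm/kg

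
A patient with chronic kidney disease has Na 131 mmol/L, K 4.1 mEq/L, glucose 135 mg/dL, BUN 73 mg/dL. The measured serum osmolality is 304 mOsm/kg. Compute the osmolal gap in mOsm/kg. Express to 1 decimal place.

8.4 mOsm/kg

Calculated osmolality = 2·Na + glucose/18 + BUN/2.8
= 2·131 + 135/18 + 73/2.8
= 262 + 7.50 + 26.07
= 295.57 mOsm/kg ≈ 295.6 mOsm/kg
Osmolar gap = measured − calculated = 304 − 295.6 = 8.4 mOsm/kg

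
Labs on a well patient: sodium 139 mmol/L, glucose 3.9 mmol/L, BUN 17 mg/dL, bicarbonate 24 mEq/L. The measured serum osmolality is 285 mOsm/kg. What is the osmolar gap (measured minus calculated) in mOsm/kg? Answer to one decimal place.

Calculated osmolality = 2·Na + glucose + BUN/2.8
= 2·139 + 3.9 + 17/2.8
= 278 + 3.90 + 6.07
= 287.97 mOsm/kg ≈ 288.0 mOsm/kg
Osmolar gap = measured − calculated = 285 − 288.0 = -3.0 mOsm/kg

-3.0 mOsm/kg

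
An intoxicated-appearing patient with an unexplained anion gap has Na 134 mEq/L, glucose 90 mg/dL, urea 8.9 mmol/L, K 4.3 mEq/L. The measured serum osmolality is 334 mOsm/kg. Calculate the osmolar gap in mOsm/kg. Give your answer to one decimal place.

Calculated osmolality = 2·Na + glucose/18 + urea
= 2·134 + 90/18 + 8.9
= 268 + 5 + 8.90
= 281.9 mOsm/kg ≈ 281.9 mOsm/kg
Osmolar gap = measured − calculated = 334 − 281.9 = 52.1 mOsm/kg

52.1 mOsm/kg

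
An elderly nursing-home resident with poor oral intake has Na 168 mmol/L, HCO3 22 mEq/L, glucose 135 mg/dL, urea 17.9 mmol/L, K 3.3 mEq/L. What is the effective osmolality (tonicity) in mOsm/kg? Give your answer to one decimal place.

Effective osmolality excludes urea (freely permeant across cell membranes):
2·Na + glucose/18
= 2·168 + 135/18
= 336 + 7.5
= 343.5 mOsm/kg

343.5 mOsm/kg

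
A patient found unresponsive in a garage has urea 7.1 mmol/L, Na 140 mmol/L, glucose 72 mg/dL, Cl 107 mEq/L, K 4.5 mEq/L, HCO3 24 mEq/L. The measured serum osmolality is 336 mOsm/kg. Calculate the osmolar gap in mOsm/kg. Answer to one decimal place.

Calculated osmolality = 2·Na + glucose/18 + urea
= 2·140 + 72/18 + 7.1
= 280 + 4 + 7.10
= 291.1 mOsm/kg ≈ 291.1 mOsm/kg
Osmolar gap = measured − calculated = 336 − 291.1 = 44.9 mOsm/kg

44.9 mOsm/kg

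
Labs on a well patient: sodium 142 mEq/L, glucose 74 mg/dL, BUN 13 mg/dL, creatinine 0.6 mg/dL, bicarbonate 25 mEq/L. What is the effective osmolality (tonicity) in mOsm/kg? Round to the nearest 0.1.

Effective osmolality excludes urea (freely permeant across cell membranes):
2·Na + glucose/18
= 2·142 + 74/18
= 284 + 4.11
= 288.11 mOsm/kg

288.1 mOsm/kg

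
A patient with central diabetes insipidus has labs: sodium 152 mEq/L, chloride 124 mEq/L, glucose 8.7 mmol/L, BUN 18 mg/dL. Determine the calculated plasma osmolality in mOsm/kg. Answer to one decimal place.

Calculated osmolality = 2·Na + glucose + BUN/2.8
= 2·152 + 8.7 + 18/2.8
= 304 + 8.70 + 6.43
= 319.13 mOsm/kg

319.1 mOsm/kg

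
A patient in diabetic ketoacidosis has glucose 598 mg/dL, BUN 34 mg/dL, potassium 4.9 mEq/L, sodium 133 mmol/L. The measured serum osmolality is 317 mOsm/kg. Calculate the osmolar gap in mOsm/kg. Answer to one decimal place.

5.6 mOsm/kg

Calculated osmolality = 2·Na + glucose/18 + BUN/2.8
= 2·133 + 598/18 + 34/2.8
= 266 + 33.22 + 12.14
= 311.36 mOsm/kg ≈ 311.4 mOsm/kg
Osmolar gap = measured − calculated = 317 − 311.4 = 5.6 mOsm/kg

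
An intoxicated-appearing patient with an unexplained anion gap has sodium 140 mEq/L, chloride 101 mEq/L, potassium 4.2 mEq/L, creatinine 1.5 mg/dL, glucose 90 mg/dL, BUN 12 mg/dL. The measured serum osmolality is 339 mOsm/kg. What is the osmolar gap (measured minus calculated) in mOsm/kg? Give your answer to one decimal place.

Calculated osmolality = 2·Na + glucose/18 + BUN/2.8
= 2·140 + 90/18 + 12/2.8
= 280 + 5 + 4.29
= 289.29 mOsm/kg ≈ 289.3 mOsm/kg
Osmolar gap = measured − calculated = 339 − 289.3 = 49.7 mOsm/kg

49.7 mOsm/kg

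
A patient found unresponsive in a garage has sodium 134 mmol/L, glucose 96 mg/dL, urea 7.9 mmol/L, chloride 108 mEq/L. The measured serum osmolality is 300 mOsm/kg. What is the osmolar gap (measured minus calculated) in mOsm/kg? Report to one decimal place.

Calculated osmolality = 2·Na + glucose/18 + urea
= 2·134 + 96/18 + 7.9
= 268 + 5.33 + 7.90
= 281.23 mOsm/kg ≈ 281.2 mOsm/kg
Osmolar gap = measured − calculated = 300 − 281.2 = 18.8 mOsm/kg

18.8 mOsm/kg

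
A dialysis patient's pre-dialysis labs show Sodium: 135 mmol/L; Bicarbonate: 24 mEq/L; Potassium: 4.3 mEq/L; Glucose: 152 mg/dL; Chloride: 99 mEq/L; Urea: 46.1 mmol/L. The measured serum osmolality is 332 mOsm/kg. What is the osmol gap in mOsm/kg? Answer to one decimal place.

Calculated osmolality = 2·Na + glucose/18 + urea
= 2·135 + 152/18 + 46.1
= 270 + 8.44 + 46.10
= 324.54 mOsm/kg ≈ 324.5 mOsm/kg
Osmolar gap = measured − calculated = 332 − 324.5 = 7.5 mOsm/kg

7.5 mOsm/kg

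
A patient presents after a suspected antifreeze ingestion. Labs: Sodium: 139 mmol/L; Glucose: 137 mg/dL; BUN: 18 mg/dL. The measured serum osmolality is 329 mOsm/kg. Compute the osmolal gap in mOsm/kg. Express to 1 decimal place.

37.0 mOsm/kg

Calculated osmolality = 2·Na + glucose/18 + BUN/2.8
= 2·139 + 137/18 + 18/2.8
= 278 + 7.61 + 6.43
= 292.04 mOsm/kg ≈ 292.0 mOsm/kg
Osmolar gap = measured − calculated = 329 − 292.0 = 37.0 mOsm/kg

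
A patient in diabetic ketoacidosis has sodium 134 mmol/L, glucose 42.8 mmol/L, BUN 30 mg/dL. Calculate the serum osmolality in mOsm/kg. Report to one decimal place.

321.5 mOsm/kg

Calculated osmolality = 2·Na + glucose + BUN/2.8
= 2·134 + 42.8 + 30/2.8
= 268 + 42.80 + 10.71
= 321.51 mOsm/kg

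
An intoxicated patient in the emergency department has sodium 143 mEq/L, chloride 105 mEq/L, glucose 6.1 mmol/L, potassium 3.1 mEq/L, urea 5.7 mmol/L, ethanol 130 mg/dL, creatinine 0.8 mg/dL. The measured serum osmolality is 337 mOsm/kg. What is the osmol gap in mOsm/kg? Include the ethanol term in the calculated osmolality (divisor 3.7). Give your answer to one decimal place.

Calculated osmolality = 2·Na + glucose + urea + ethanol/3.7
= 2·143 + 6.1 + 5.7 + 130/3.7
= 286 + 6.10 + 5.70 + 35.14
= 332.94 mOsm/kg ≈ 332.9 mOsm/kg
Osmolar gap = measured − calculated = 337 − 332.9 = 4.1 mOsm/kg

4.1 mOsm/kg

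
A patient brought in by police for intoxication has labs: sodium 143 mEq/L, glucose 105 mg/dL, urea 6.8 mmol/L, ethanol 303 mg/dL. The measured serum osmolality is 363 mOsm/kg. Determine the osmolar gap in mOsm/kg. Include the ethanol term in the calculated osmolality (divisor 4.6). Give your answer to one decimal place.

Calculated osmolality = 2·Na + glucose/18 + urea + ethanol/4.6
= 2·143 + 105/18 + 6.8 + 303/4.6
= 286 + 5.83 + 6.80 + 65.87
= 364.5 mOsm/kg ≈ 364.5 mOsm/kg
Osmolar gap = measured − calculated = 363 − 364.5 = -1.5 mOsm/kg

-1.5 mOsm/kg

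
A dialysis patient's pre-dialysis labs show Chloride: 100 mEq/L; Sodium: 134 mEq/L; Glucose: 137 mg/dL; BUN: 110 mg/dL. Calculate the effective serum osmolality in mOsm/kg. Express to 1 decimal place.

275.6 mOsm/kg

Effective osmolality excludes urea (freely permeant across cell membranes):
2·Na + glucose/18
= 2·134 + 137/18
= 268 + 7.61
= 275.61 mOsm/kg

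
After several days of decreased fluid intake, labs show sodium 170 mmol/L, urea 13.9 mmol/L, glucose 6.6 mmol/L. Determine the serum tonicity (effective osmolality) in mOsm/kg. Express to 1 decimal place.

346.6 mOsm/kg

Effective osmolality excludes urea (freely permeant across cell membranes):
2·Na + glucose
= 2·170 + 6.6
= 340 + 6.6
= 346.6 mOsm/kg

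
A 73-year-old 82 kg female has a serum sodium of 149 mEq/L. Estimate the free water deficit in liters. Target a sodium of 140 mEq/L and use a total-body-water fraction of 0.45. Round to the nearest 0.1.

TBW = 0.45 · 82 = 36.9 L
Free water deficit = TBW · (Na/140 − 1)
= 36.9 · (149/140 − 1)
= 36.9 · 0.0643
= 2.37 L

2.4 L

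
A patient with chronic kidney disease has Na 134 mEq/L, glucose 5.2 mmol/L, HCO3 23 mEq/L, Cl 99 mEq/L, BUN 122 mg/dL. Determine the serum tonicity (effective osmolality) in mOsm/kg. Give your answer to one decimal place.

Effective osmolality excludes urea (freely permeant across cell membranes):
2·Na + glucose
= 2·134 + 5.2
= 268 + 5.2
= 273.2 mOsm/kg

273.2 mOsm/kg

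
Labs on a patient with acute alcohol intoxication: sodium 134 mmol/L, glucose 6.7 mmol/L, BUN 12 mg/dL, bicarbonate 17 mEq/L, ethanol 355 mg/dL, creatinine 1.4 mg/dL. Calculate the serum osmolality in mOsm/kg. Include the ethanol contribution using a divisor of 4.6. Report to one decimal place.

Calculated osmolality = 2·Na + glucose + BUN/2.8 + ethanol/4.6
= 2·134 + 6.7 + 12/2.8 + 355/4.6
= 268 + 6.70 + 4.29 + 77.17
= 356.16 mOsm/kg

356.2 mOsm/kg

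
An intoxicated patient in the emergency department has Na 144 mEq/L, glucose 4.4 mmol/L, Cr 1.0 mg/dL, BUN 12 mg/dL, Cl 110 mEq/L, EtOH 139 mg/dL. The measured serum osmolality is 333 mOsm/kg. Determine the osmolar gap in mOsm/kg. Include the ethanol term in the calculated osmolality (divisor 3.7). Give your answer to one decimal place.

-1.3 mOsm/kg

Calculated osmolality = 2·Na + glucose + BUN/2.8 + ethanol/3.7
= 2·144 + 4.4 + 12/2.8 + 139/3.7
= 288 + 4.40 + 4.29 + 37.57
= 334.26 mOsm/kg ≈ 334.3 mOsm/kg
Osmolar gap = measured − calculated = 333 − 334.3 = -1.3 mOsm/kg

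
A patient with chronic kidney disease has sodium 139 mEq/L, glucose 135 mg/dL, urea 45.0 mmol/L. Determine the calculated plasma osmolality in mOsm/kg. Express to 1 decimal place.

Calculated osmolality = 2·Na + glucose/18 + urea
= 2·139 + 135/18 + 45
= 278 + 7.50 + 45
= 330.5 mOsm/kg

330.5 mOsm/kg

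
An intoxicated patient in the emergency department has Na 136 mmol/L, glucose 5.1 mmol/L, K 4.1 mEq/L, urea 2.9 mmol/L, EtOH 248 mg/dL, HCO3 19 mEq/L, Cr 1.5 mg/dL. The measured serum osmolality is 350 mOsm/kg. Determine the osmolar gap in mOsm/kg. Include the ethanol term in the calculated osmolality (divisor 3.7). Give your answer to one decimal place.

3.0 mOsm/kg

Calculated osmolality = 2·Na + glucose + urea + ethanol/3.7
= 2·136 + 5.1 + 2.9 + 248/3.7
= 272 + 5.10 + 2.90 + 67.03
= 347.03 mOsm/kg ≈ 347.0 mOsm/kg
Osmolar gap = measured − calculated = 350 − 347.0 = 3.0 mOsm/kg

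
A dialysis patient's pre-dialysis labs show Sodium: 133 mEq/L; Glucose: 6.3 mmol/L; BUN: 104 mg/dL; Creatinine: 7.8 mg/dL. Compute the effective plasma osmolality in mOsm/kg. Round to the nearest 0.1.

Effective osmolality excludes urea (freely permeant across cell membranes):
2·Na + glucose
= 2·133 + 6.3
= 266 + 6.3
= 272.3 mOsm/kg

272.3 mOsm/kg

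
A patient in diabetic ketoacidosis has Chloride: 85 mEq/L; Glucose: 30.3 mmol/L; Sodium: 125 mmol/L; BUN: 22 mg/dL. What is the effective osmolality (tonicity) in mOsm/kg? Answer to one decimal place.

280.3 mOsm/kg

Effective osmolality excludes urea (freely permeant across cell membranes):
2·Na + glucose
= 2·125 + 30.3
= 250 + 30.3
= 280.3 mOsm/kg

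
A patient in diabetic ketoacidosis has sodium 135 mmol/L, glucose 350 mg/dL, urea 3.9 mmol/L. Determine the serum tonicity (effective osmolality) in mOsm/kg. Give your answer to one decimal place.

Effective osmolality excludes urea (freely permeant across cell membranes):
2·Na + glucose/18
= 2·135 + 350/18
= 270 + 19.44
= 289.44 mOsm/kg

289.4 mOsm/kg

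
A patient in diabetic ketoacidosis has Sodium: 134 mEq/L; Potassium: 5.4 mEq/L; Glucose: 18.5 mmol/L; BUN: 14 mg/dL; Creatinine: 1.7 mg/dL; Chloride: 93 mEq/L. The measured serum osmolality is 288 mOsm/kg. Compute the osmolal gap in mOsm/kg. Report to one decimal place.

-3.5 mOsm/kg

Calculated osmolality = 2·Na + glucose + BUN/2.8
= 2·134 + 18.5 + 14/2.8
= 268 + 18.50 + 5
= 291.5 mOsm/kg ≈ 291.5 mOsm/kg
Osmolar gap = measured − calculated = 288 − 291.5 = -3.5 mOsm/kg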